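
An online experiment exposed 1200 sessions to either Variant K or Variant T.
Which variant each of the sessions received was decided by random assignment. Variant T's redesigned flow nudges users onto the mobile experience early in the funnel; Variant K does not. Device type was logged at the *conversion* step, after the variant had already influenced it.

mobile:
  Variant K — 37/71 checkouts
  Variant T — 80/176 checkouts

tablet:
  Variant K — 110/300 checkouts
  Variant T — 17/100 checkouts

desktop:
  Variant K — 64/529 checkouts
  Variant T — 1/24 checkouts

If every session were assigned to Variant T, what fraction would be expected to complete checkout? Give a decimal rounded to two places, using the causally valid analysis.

Device type is recorded after the variant and is itself shifted by it — it sits on the causal path from variant to outcome. Conditioning on a mediator would strip out part of the effect we want; the pooled comparison gives the total causal effect.
So P(outcome | do(Variant T)) is just the pooled rate for Variant T: 98/300 = 0.327.

0.33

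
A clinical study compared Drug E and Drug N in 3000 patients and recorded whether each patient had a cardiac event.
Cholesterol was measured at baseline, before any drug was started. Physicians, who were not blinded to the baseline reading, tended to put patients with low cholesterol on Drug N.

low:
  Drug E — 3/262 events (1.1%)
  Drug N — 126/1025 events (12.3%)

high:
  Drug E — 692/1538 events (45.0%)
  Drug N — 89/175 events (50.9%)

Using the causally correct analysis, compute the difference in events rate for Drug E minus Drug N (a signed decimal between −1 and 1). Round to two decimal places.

-0.08

Cholesterol differs across drugs for reasons unrelated to any effect of the drug itself, and it separately predicts the outcome — a classic confounder. We must compare within cholesterol levels.
Adjusting over the population distribution of cholesterol: 0.429·(0.011−0.123) + 0.571·(0.450−0.509) = -0.081.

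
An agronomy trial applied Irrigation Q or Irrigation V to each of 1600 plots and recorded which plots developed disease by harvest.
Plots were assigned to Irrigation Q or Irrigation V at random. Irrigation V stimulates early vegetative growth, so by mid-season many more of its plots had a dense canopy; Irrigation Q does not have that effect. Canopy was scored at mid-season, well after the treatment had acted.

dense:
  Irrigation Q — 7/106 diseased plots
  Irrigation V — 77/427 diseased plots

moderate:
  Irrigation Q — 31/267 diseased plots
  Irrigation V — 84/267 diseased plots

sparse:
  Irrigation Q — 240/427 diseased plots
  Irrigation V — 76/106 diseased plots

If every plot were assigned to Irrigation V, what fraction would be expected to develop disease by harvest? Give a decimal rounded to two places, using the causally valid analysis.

Mid-season canopy lies on the pathway irrigation → mid-season canopy → outcome, so adjusting for it blocks the indirect effect. For the total causal effect of irrigation, use the unadjusted pooled rates.
So P(outcome | do(Irrigation V)) is just the pooled rate for Irrigation V: 237/800 = 0.296.

0.30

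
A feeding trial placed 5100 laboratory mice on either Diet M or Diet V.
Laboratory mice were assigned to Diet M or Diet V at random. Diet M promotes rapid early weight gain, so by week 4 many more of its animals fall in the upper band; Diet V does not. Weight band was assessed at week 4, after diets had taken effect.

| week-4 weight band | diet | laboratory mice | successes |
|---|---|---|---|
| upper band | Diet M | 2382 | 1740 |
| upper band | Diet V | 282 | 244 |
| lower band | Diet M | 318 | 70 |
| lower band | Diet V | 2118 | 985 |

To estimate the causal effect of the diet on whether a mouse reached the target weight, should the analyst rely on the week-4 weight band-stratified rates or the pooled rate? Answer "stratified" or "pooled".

pooled

Within every week-4 weight band level Diet V has the higher rate, yet pooled Diet M does — Simpson's reversal.
Week-4 weight band here is a post-treatment variable shaped by the diet; conditioning on it would introduce bias rather than remove it. The overall comparison is the causal one.
Pooled: Diet M 67.0% vs Diet V 51.2%; Diet M is higher overall.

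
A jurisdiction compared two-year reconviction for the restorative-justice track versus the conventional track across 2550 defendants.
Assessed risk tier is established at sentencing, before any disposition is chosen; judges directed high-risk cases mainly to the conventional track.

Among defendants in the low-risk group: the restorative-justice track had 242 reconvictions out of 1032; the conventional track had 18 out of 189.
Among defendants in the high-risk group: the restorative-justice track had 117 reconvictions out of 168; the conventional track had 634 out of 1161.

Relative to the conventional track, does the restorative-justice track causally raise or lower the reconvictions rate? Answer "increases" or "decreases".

Assessed risk tier differs across dispositions for reasons unrelated to any effect of the disposition itself, and it separately predicts the outcome — a classic confounder. We must compare within assessed risk tier levels.
Within each level — low-risk: 23.4% vs 9.5%; high-risk: 69.6% vs 54.6% — the conventional track is lower every time.

increases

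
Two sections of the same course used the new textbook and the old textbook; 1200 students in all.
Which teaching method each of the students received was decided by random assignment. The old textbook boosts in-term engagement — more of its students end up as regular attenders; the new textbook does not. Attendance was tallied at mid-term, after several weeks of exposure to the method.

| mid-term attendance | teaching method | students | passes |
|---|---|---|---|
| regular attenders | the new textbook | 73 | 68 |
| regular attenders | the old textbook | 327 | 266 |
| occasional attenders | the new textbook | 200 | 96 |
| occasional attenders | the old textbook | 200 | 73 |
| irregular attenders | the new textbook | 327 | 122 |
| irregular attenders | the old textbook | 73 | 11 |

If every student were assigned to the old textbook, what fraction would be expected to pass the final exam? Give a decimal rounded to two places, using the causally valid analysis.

The mid-term attendance-specific comparison favours the new textbook throughout, but the pooled figures favour the old textbook. The question is whether to condition on mid-term attendance.
Because the teaching method influences mid-term attendance, mid-term attendance is a post-treatment mediator, not a confounder. Stratifying on it would bias the estimate; the causal effect is the crude pooled difference.
So P(outcome | do(the old textbook)) is just the pooled rate for the old textbook: 350/600 = 0.583.

0.58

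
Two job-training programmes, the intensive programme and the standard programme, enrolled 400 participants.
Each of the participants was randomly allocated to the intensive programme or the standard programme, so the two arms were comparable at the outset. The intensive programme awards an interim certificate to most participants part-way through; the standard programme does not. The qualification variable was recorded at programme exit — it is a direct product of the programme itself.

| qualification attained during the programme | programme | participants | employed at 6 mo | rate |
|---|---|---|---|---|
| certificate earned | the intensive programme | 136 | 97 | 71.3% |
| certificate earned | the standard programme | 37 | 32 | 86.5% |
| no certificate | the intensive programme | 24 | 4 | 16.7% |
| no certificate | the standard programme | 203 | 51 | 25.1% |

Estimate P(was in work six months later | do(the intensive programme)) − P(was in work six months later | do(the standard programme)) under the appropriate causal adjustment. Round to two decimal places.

The distribution of qualification attained during the programme is itself part of what the programme does — it is an intermediate outcome. Holding it fixed would remove that part of the effect; the total effect is the pooled difference.
The causal difference is the pooled difference: 0.631 − 0.346 = +0.285.

+0.29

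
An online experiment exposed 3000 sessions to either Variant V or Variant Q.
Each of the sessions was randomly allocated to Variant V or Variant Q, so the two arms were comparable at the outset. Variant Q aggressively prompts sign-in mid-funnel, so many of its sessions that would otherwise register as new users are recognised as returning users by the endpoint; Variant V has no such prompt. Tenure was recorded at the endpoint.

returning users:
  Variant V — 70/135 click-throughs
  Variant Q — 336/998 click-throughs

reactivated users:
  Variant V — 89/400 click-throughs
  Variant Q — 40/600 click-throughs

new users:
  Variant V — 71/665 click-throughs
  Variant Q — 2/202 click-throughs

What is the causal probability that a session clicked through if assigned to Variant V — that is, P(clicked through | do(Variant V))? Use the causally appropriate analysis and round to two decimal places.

0.19

Because the variant influences user tenure, user tenure is a post-treatment mediator, not a confounder. Stratifying on it would bias the estimate; the causal effect is the crude pooled difference.
So P(outcome | do(Variant V)) is just the pooled rate for Variant V: 230/1200 = 0.192.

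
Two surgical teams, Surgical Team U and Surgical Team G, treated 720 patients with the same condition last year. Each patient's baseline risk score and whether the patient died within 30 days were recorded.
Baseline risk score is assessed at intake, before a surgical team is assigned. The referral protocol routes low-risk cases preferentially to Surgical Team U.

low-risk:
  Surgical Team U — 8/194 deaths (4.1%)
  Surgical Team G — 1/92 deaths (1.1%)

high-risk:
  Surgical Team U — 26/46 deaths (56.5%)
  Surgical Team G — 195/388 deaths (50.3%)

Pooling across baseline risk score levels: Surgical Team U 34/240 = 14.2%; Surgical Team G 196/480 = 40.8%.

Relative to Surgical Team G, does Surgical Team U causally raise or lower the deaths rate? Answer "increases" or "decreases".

increases

Within every baseline risk score level Surgical Team G has the lower rate, yet pooled Surgical Team U does — Simpson's reversal.
Baseline risk score is set before the surgical team has any effect — it is not caused by the surgical team — and it independently drives the outcome. That makes it a confounder, so the causal comparison is within baseline risk score levels.
Within each level — low-risk: 4.1% vs 1.1%; high-risk: 56.5% vs 50.3% — Surgical Team G is lower every time.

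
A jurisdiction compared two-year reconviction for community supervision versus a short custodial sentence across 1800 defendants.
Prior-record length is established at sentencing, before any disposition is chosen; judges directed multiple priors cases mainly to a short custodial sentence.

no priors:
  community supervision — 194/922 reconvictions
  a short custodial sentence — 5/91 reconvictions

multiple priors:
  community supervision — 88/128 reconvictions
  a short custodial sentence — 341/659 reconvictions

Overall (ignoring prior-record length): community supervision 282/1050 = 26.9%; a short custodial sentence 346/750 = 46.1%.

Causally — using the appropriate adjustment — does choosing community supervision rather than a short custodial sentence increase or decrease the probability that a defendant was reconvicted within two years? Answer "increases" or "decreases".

increases

The stratified and pooled comparisons disagree (a short custodial sentence wins within each prior-record length; community supervision wins overall), so the answer turns on the causal role of prior-record length.
The imbalance in prior-record length arose from how defendants were allocated, not from anything the disposition did; and prior-record length independently affects the outcome. The pooled gap is confounded — condition on prior-record length.
Within each level — no priors: 21.0% vs 5.5%; multiple priors: 68.8% vs 51.7% — a short custodial sentence is lower every time.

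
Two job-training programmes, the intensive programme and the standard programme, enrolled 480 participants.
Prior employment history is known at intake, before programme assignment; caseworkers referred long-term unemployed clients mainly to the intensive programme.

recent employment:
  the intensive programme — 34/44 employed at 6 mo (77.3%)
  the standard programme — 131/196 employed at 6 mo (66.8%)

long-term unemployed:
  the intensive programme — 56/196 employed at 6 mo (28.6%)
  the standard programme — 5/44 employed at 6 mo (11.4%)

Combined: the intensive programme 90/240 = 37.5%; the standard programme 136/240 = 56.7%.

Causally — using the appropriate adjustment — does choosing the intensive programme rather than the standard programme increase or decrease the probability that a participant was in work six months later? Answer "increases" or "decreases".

increases

Here prior employment history is a common cause — it drives both which programme a case falls under and the outcome. The crude comparison mixes populations; the stratum-specific rates are the causally relevant ones.
Within each level — recent employment: 77.3% vs 66.8%; long-term unemployed: 28.6% vs 11.4% — the intensive programme is higher every time.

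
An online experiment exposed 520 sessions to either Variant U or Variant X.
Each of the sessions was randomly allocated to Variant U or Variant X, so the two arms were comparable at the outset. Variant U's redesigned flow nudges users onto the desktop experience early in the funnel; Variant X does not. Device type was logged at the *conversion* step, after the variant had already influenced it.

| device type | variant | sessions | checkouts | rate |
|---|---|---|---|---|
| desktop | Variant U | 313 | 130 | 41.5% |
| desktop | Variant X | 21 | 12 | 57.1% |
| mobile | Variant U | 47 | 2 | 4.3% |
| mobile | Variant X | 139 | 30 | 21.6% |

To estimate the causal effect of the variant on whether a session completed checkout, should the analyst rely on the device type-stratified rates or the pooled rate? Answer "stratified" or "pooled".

pooled

Because the variant influences device type, device type is a post-treatment mediator, not a confounder. Stratifying on it would bias the estimate; the causal effect is the crude pooled difference.
Pooled: Variant U 36.7% vs Variant X 26.2%; Variant U is higher overall.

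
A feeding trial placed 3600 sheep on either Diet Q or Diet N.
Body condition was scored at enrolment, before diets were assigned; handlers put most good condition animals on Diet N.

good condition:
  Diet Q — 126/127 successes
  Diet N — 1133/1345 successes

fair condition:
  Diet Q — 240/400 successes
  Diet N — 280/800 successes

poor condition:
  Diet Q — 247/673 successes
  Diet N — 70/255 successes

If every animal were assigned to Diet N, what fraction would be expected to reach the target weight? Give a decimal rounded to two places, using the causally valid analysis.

The imbalance in starting body condition arose from how sheep were allocated, not from anything the diet did; and starting body condition independently affects the outcome. The pooled gap is confounded — condition on starting body condition.
Standardising Diet N to the population starting body condition mix: 0.409·1133/1345 + 0.333·280/800 + 0.258·70/255 = 0.532.

0.53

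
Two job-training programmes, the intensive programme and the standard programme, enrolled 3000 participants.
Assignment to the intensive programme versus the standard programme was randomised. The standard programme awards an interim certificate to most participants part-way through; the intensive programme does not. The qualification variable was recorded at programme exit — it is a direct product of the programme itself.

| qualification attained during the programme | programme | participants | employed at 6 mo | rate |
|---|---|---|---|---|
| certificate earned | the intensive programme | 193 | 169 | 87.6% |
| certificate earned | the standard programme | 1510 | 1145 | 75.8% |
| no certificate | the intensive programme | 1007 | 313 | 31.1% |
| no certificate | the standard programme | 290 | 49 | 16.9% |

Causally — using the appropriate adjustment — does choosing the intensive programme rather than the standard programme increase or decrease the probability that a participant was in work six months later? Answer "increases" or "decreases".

decreases

Stratifying would compare programmes among participants the programmes themselves sorted into qualification attained during the programme groups — a form of selection on an intermediate. The unconditioned pooled rates give the total causal effect.
Pooled: the intensive programme 40.2% vs the standard programme 66.3%; the standard programme is higher overall.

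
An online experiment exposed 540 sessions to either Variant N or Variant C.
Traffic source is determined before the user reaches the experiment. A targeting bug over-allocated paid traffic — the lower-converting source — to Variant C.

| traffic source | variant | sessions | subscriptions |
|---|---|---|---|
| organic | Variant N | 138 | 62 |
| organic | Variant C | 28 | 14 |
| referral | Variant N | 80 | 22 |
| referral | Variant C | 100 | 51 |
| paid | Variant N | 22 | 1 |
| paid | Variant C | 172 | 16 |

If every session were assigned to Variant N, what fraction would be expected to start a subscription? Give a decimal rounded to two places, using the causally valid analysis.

The stratified and pooled comparisons disagree (Variant C wins within each traffic source; Variant N wins overall), so the answer turns on the causal role of traffic source.
Here traffic source is a common cause — it drives both which variant a case falls under and the outcome. The crude comparison mixes populations; the stratum-specific rates are the causally relevant ones.
Standardising Variant N to the population traffic source mix: 0.307·62/138 + 0.333·22/80 + 0.359·1/22 = 0.246.

0.25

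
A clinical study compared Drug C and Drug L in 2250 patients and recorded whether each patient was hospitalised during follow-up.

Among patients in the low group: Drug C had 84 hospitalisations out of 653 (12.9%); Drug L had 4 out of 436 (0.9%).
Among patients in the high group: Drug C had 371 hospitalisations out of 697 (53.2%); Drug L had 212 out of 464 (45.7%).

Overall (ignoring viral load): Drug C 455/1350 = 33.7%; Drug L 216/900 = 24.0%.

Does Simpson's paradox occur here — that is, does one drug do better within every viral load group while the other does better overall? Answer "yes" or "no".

Within each viral load level (low 12.9% vs 0.9%; high 53.2% vs 45.7%), Drug L has the lower rate every time. Pooled: 33.7% vs 24.0% — Drug L has the lower rate overall. They agree.

no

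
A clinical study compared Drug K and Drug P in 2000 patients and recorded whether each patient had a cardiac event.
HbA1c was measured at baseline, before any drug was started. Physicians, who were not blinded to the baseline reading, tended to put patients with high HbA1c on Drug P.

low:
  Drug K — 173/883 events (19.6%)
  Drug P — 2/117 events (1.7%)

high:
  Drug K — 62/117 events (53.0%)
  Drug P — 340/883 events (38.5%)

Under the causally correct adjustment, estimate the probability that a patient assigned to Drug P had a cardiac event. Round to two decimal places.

The HbA1c-specific comparison favours Drug P throughout, but the pooled figures favour Drug K. The question is whether to condition on HbA1c.
HbA1c is set before the drug has any effect — it is not caused by the drug — and it independently drives the outcome. That makes it a confounder, so the causal comparison is within HbA1c levels.
Standardising Drug P to the population HbA1c mix: 0.500·2/117 + 0.500·340/883 = 0.201.

0.20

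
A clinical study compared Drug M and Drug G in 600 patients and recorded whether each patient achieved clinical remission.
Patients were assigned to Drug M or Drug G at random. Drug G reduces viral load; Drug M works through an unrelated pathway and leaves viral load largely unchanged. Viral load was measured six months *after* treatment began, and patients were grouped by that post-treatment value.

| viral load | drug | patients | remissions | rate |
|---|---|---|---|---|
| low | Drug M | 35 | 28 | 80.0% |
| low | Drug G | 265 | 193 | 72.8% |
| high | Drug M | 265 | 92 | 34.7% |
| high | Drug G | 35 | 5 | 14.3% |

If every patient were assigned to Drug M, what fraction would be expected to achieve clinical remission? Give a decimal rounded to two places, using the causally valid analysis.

0.40

Stratifying would compare drugs among patients the drugs themselves sorted into viral load groups — a form of selection on an intermediate. The unconditioned pooled rates give the total causal effect.
So P(outcome | do(Drug M)) is just the pooled rate for Drug M: 120/300 = 0.400.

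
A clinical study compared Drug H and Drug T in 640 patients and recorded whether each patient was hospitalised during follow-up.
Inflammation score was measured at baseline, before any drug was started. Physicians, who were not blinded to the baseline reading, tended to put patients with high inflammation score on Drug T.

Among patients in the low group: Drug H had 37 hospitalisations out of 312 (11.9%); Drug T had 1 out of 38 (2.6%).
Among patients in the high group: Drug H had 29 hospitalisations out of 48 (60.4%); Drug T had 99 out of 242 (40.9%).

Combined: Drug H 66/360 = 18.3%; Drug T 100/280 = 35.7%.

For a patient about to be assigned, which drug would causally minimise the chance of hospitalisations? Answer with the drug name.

Drug T

Within every inflammation score level Drug T has the lower rate, yet pooled Drug H does — Simpson's reversal.
Inflammation score differs across drugs for reasons unrelated to any effect of the drug itself, and it separately predicts the outcome — a classic confounder. We must compare within inflammation score levels.
Within each level — low: 11.9% vs 2.6%; high: 60.4% vs 40.9% — Drug T is lower every time.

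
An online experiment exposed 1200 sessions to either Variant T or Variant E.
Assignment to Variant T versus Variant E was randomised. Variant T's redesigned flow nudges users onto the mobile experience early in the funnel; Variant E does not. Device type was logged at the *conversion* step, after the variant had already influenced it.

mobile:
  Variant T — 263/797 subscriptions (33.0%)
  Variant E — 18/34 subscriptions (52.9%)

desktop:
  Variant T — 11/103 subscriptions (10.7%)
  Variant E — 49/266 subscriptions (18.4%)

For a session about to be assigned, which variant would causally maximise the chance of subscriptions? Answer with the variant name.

Variant T

Device type is recorded after the variant and is itself shifted by it — it sits on the causal path from variant to outcome. Conditioning on a mediator would strip out part of the effect we want; the pooled comparison gives the total causal effect.
Pooled: Variant T 30.4% vs Variant E 22.3%; Variant T is higher overall.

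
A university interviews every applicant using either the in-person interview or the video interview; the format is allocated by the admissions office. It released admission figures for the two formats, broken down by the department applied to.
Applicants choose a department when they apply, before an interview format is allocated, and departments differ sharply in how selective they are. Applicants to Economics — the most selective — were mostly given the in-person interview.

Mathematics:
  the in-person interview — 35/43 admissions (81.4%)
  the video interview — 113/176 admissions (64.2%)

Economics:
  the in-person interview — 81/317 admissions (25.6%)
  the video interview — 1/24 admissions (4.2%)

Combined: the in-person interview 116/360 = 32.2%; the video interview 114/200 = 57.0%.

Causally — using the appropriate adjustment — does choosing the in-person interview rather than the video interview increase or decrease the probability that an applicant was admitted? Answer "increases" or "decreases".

increases

The stratified and pooled comparisons disagree (the in-person interview wins within each department; the video interview wins overall), so the answer turns on the causal role of department.
Department differs across interview formats for reasons unrelated to any effect of the interview format itself, and it separately predicts the outcome — a classic confounder. We must compare within department levels.
Within each level — Mathematics: 81.4% vs 64.2%; Economics: 25.6% vs 4.2% — the in-person interview is higher every time.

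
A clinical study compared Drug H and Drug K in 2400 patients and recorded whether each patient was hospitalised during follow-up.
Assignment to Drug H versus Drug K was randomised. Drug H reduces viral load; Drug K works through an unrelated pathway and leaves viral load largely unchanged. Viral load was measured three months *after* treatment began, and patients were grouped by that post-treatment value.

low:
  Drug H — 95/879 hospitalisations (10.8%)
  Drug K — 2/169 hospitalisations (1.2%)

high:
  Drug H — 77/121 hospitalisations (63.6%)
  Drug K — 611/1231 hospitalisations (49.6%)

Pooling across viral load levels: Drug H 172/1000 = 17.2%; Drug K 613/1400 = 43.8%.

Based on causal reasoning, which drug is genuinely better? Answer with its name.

Drug H

Stratifying would compare drugs among patients the drugs themselves sorted into viral load groups — a form of selection on an intermediate. The unconditioned pooled rates give the total causal effect.
Pooled: Drug H 17.2% vs Drug K 43.8%; Drug H is lower overall.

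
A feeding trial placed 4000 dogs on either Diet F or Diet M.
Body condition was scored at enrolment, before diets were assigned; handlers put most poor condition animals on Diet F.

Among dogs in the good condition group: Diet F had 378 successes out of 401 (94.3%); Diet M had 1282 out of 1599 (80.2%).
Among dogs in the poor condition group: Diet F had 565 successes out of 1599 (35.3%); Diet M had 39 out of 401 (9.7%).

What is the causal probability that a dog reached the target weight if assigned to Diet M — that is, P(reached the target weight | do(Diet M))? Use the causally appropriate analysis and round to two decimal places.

Diet F is higher inside every starting body condition stratum but Diet M is higher in aggregate. Whether to stratify depends on how starting body condition relates to the diet.
Since starting body condition is a pre-existing factor (not a product of the diet) and it affects the outcome on its own, it is a confounder. The stratified rates, not the pooled rate, identify the causal effect.
Standardising Diet M to the population starting body condition mix: 0.500·1282/1599 + 0.500·39/401 = 0.450.

0.45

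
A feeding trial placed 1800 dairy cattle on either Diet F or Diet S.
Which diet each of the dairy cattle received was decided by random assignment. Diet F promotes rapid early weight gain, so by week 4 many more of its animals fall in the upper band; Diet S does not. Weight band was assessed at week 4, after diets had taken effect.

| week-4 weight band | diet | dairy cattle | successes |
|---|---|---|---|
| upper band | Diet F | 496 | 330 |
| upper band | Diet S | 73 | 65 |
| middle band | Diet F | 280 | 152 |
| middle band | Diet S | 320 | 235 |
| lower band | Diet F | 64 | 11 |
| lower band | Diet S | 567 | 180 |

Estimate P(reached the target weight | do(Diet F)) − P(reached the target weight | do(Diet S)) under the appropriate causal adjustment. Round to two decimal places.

Diet S is higher inside every week-4 weight band stratum but Diet F is higher in aggregate. Whether to stratify depends on how week-4 weight band relates to the diet.
Week-4 weight band here is a post-treatment variable shaped by the diet; conditioning on it would introduce bias rather than remove it. The overall comparison is the causal one.
The causal difference is the pooled difference: 0.587 − 0.500 = +0.087.

+0.09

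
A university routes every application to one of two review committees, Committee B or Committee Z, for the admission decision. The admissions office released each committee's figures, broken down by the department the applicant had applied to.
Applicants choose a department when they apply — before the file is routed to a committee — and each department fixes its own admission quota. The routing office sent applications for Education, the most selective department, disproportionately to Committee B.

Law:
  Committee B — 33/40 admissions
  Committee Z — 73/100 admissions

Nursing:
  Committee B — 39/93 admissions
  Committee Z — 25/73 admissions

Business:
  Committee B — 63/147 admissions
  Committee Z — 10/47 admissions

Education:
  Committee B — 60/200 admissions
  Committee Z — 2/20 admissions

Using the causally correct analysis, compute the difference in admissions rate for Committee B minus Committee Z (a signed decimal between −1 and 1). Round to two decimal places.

Within every department level Committee B has the higher rate, yet pooled Committee Z does — Simpson's reversal.
Department is set before the review committee has any effect — it is not caused by the review committee — and it independently drives the outcome. That makes it a confounder, so the causal comparison is within department levels.
Adjusting over the population distribution of department: 0.194·(0.825−0.730) + 0.231·(0.419−0.342) + 0.269·(0.429−0.213) + 0.306·(0.300−0.100) = +0.155.

+0.16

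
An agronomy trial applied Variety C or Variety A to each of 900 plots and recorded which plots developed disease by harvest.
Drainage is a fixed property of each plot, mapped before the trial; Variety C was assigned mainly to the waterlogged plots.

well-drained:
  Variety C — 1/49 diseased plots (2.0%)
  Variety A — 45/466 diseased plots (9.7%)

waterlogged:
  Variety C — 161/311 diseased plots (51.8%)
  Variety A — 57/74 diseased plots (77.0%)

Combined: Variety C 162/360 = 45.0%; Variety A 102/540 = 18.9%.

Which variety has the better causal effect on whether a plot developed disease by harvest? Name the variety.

Variety C

The stratified and pooled comparisons disagree (Variety C wins within each field drainage; Variety A wins overall), so the answer turns on the causal role of field drainage.
Field drainage differs across varietys for reasons unrelated to any effect of the variety itself, and it separately predicts the outcome — a classic confounder. We must compare within field drainage levels.
Within each level — well-drained: 2.0% vs 9.7%; waterlogged: 51.8% vs 77.0% — Variety C is lower every time.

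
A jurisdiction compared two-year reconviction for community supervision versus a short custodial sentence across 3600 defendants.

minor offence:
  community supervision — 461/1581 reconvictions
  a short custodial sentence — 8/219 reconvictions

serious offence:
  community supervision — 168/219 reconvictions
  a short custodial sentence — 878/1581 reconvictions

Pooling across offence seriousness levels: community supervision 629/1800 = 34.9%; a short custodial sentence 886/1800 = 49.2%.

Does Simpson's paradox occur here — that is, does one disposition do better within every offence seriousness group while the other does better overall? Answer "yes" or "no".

yes

Within each offence seriousness level (minor offence 29.2% vs 3.7%; serious offence 76.7% vs 55.5%), a short custodial sentence has the lower rate every time. Pooled: 34.9% vs 49.2% — community supervision has the lower rate overall. The two comparisons disagree.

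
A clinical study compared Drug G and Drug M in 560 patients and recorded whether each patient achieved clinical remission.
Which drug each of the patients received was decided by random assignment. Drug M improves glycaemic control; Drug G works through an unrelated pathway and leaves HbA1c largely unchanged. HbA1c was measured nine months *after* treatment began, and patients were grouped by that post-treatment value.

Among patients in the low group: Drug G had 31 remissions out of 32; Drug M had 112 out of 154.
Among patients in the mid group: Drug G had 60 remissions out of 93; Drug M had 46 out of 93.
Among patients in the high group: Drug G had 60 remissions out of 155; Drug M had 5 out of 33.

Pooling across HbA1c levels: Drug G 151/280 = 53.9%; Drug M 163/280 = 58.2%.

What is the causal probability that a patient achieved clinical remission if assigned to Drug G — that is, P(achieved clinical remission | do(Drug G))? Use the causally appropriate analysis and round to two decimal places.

0.54

HbA1c lies on the pathway drug → HbA1c → outcome, so adjusting for it blocks the indirect effect. For the total causal effect of drug, use the unadjusted pooled rates.
So P(outcome | do(Drug G)) is just the pooled rate for Drug G: 151/280 = 0.539.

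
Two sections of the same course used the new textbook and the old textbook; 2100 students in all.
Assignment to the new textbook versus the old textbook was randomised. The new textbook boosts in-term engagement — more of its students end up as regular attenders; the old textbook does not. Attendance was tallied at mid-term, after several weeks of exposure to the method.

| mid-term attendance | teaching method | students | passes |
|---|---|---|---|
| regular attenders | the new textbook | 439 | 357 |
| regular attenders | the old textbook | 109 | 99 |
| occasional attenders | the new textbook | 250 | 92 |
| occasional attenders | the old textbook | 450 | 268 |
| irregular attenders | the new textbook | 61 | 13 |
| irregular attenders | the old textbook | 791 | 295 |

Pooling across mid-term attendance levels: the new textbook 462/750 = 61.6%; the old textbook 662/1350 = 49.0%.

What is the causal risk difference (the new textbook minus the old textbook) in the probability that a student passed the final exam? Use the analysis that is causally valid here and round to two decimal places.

+0.13

the old textbook is higher inside every mid-term attendance stratum but the new textbook is higher in aggregate. Whether to stratify depends on how mid-term attendance relates to the teaching method.
Because the teaching method influences mid-term attendance, mid-term attendance is a post-treatment mediator, not a confounder. Stratifying on it would bias the estimate; the causal effect is the crude pooled difference.
The causal difference is the pooled difference: 0.616 − 0.490 = +0.126.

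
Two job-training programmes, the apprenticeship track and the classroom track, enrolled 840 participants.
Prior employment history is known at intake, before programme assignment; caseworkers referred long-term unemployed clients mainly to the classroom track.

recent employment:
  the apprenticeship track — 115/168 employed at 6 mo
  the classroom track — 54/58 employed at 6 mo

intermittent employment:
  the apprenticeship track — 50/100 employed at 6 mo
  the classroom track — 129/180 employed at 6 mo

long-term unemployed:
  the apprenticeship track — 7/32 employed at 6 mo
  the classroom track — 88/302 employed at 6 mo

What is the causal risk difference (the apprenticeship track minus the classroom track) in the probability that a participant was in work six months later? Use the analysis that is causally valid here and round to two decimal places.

Prior employment history is set before the programme has any effect — it is not caused by the programme — and it independently drives the outcome. That makes it a confounder, so the causal comparison is within prior employment history levels.
Adjusting over the population distribution of prior employment history: 0.269·(0.685−0.931) + 0.333·(0.500−0.717) + 0.398·(0.219−0.291) = -0.167.

-0.17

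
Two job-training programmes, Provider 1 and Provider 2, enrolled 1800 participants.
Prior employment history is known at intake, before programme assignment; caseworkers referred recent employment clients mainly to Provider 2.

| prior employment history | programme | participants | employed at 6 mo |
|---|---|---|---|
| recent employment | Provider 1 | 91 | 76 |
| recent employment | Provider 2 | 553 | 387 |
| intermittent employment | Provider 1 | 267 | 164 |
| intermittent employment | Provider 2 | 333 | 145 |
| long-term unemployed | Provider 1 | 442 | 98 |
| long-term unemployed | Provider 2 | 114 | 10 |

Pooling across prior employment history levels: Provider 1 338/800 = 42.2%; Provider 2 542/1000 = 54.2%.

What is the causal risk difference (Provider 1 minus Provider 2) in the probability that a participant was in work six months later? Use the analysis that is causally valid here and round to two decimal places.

Since prior employment history is a pre-existing factor (not a product of the programme) and it affects the outcome on its own, it is a confounder. The stratified rates, not the pooled rate, identify the causal effect.
Adjusting over the population distribution of prior employment history: 0.358·(0.835−0.700) + 0.333·(0.614−0.435) + 0.309·(0.222−0.088) = +0.149.

+0.15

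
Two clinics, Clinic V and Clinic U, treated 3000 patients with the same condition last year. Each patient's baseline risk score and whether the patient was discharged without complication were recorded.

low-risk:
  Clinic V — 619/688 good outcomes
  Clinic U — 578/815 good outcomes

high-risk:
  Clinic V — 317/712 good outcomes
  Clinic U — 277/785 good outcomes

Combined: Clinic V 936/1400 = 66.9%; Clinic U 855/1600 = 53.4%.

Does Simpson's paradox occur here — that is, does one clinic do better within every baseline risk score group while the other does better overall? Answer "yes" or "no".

Within each baseline risk score level (low-risk 90.0% vs 70.9%; high-risk 44.5% vs 35.3%), Clinic V has the higher rate every time. Pooled: 66.9% vs 53.4% — Clinic V has the higher rate overall. They agree.

no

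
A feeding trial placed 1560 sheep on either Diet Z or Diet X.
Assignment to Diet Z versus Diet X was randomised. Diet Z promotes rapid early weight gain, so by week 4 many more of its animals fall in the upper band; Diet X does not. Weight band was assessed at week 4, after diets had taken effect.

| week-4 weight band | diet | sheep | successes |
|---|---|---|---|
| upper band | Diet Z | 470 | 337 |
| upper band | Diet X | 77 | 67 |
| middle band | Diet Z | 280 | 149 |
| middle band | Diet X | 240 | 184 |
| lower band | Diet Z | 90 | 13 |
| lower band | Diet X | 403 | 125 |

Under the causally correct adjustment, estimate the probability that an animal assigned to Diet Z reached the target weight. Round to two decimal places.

0.59

Diet X is higher inside every week-4 weight band stratum but Diet Z is higher in aggregate. Whether to stratify depends on how week-4 weight band relates to the diet.
Stratifying would compare diets among sheep the diets themselves sorted into week-4 weight band groups — a form of selection on an intermediate. The unconditioned pooled rates give the total causal effect.
So P(outcome | do(Diet Z)) is just the pooled rate for Diet Z: 499/840 = 0.594.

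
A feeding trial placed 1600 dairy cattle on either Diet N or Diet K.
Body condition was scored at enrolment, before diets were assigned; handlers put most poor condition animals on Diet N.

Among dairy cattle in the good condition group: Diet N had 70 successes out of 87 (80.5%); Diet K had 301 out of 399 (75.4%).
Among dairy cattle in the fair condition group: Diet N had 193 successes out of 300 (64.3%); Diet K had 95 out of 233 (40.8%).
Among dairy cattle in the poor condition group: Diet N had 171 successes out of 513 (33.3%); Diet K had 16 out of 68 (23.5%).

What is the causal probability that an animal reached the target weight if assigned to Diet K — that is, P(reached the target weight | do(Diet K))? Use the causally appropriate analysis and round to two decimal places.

0.45

Starting body condition is set before the diet has any effect — it is not caused by the diet — and it independently drives the outcome. That makes it a confounder, so the causal comparison is within starting body condition levels.
Standardising Diet K to the population starting body condition mix: 0.304·301/399 + 0.333·95/233 + 0.363·16/68 = 0.450.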